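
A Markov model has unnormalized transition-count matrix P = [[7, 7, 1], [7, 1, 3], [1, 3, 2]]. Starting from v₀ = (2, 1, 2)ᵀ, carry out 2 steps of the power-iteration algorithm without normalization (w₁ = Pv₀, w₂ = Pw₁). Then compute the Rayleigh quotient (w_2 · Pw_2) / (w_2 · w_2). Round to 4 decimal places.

w1 = Pv₀ = (23, 21, 9)
w2 = Pw1 = (317, 209, 104)
Pw2 = (3786, 2740, 1152)
w2·Pw2 = 317·3786 + 209·2740 + 104·1152 = 1892630; w2·w2 = 317·317 + 209·209 + 104·104 = 154986
λ ≈ 1892630/154986 = 12.2116

12.2116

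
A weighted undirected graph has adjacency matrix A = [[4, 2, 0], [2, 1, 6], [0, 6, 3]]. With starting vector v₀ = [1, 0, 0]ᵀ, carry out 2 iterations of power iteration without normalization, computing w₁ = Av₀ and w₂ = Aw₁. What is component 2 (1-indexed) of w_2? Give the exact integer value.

w1 = Av₀ = (4, 2, 0)
w2 = Aw1 = (20, 10, 12)
The requested component of w2 is 10.

10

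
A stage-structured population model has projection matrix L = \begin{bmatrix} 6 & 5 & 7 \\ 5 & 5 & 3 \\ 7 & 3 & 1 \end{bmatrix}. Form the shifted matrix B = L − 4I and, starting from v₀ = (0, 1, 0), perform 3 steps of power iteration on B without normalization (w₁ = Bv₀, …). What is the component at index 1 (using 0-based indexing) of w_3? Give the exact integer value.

B = L − 4I has rows (2, 5, 7); (5, 1, 3); (7, 3, -3)
w1 = Bv₀ = (2·0 + 5·1 + 7·0; 5·0 + 1·1 + 3·0; 7·0 + 3·1 + (-3)·0) = (5, 1, 3)
w2 = Bw1 = (2·5 + 5·1 + 7·3; 5·5 + 1·1 + 3·3; 7·5 + 3·1 + (-3)·3) = (36, 35, 29)
w3 = Bw2 = (450, 302, 270)
Requested component of w3: 302

302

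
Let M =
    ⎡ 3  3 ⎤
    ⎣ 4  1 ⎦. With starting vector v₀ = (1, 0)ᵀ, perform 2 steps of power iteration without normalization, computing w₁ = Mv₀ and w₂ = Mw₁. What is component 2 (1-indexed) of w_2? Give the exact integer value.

16

w1 = Mv₀ = (3, 4)
w2 = Mw1 = (21, 16)
The requested component of w2 is 16.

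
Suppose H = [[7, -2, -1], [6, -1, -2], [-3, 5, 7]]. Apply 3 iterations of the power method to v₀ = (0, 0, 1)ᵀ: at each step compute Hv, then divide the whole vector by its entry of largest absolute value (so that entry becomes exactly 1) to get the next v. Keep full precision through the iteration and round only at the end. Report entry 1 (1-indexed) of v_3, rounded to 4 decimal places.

Hv0 = (-1.00000, -2.00000, 7.00000); divide by 7.00000 → v1 = (-0.14286, -0.28571, 1.00000)
Hv1 = (-1.42857, -2.57143, 6.00000); divide by 6.00000 → v2 = (-0.23810, -0.42857, 1.00000)
Hv2 = (-1.80952, -3.00000, 5.57143); divide by 5.57143 → v3 = (-0.32479, -0.53846, 1.00000)
Requested entry of v3: -76/234 = -0.3248

-0.3248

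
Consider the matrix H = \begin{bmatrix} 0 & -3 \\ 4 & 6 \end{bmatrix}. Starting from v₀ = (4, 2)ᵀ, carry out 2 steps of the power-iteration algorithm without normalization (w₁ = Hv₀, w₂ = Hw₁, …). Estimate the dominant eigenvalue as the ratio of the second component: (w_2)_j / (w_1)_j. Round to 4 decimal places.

5.1429

w1 = Hv₀ = (0·4 + (-3)·2; 4·4 + 6·2) = (-6, 28)
w2 = Hw1 = (0·(-6) + (-3)·28; 4·(-6) + 6·28) = (-84, 144)
Ratio at component: 144 / 28 = 5.1429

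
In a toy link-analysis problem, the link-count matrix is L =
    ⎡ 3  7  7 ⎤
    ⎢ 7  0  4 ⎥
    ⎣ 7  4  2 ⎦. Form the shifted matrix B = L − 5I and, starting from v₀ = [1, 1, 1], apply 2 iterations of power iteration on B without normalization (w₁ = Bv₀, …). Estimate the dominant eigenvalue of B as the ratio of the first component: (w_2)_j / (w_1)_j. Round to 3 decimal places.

B = L − 5I has rows (-2, 7, 7); (7, -5, 4); (7, 4, -3)
w1 = Bv₀ = ((-2)·1 + 7·1 + 7·1; 7·1 + (-5)·1 + 4·1; 7·1 + 4·1 + (-3)·1) = (12, 6, 8)
w2 = Bw1 = ((-2)·12 + 7·6 + 7·8; 7·12 + (-5)·6 + 4·8; 7·12 + 4·6 + (-3)·8) = (74, 86, 84)
Ratio: 74/12 = 6.167

6.167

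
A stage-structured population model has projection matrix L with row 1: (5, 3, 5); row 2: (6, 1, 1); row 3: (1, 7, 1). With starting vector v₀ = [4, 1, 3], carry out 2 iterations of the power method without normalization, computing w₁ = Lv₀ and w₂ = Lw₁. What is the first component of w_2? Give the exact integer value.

w1 = Lv₀ = (38, 28, 14)
w2 = Lw1 = (344, 270, 248)
The requested component of w2 is 344.

344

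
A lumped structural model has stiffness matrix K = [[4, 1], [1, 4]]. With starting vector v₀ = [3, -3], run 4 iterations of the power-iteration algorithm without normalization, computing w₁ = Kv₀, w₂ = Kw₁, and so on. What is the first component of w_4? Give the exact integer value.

243

w1 = Kv₀ = (9, -9)
w2 = Kw1 = (27, -27)
w3 = Kw2 = (81, -81)
w4 = Kw3 = (243, -243)
The requested component of w4 is 243.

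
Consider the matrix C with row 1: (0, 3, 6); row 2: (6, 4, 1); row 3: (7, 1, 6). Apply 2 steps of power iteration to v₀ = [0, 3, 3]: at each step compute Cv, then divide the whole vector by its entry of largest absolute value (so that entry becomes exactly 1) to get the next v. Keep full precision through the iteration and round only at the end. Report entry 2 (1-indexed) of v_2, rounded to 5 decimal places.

Cv0 = (27.000000, 15.000000, 21.000000); divide by 27.000000 → v1 = (1.000000, 0.555556, 0.777778)
Cv1 = (6.333333, 9.000000, 12.222222); divide by 12.222222 → v2 = (0.518182, 0.736364, 1.000000)
Requested entry of v2: 243/330 = 0.73636

0.73636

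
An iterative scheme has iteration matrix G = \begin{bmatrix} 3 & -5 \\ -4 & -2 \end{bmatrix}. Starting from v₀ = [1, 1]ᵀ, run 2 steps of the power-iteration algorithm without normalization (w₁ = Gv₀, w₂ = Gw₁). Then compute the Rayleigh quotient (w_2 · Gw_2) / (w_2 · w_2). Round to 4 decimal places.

λ ≈ -3.4754

w1 = Gv₀ = (3·1 + (-5)·1; (-4)·1 + (-2)·1) = (-2, -6)
w2 = Gw1 = (3·(-2) + (-5)·(-6); (-4)·(-2) + (-2)·(-6)) = (24, 20)
Gw2 = (-28, -136)
w2·Gw2 = 24·(-28) + 20·(-136) = -3392; w2·w2 = 24·24 + 20·20 = 976
λ ≈ -3392/976 = -3.4754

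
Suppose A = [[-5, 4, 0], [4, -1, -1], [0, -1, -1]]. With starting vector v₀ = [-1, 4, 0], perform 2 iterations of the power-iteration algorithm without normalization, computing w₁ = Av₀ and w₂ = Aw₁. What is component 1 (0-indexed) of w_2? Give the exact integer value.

96

w1 = Av₀ = ((-5)·(-1) + 4·4 + 0·0; 4·(-1) + (-1)·4 + (-1)·0; 0·(-1) + (-1)·4 + (-1)·0) = (21, -8, -4)
w2 = Aw1 = ((-5)·21 + 4·(-8) + 0·(-4); 4·21 + (-1)·(-8) + (-1)·(-4); 0·21 + (-1)·(-8) + (-1)·(-4)) = (-137, 96, 12)
The requested component of w2 is 96.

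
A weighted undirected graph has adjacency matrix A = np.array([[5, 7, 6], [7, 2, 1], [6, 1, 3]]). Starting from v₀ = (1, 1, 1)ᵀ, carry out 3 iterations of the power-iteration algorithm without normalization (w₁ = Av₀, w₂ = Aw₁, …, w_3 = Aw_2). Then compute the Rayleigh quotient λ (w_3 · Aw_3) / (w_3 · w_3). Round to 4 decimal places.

w1 = Av₀ = (5·1 + 7·1 + 6·1; 7·1 + 2·1 + 1·1; 6·1 + 1·1 + 3·1) = (18, 10, 10)
w2 = Aw1 = (5·18 + 7·10 + 6·10; 7·18 + 2·10 + 1·10; 6·18 + 1·10 + 3·10) = (220, 156, 148)
w3 = Aw2 = (3080, 2000, 1920)
Aw3 = (40920, 27480, 26240)
w3·Aw3 = 3080·40920 + 2000·27480 + 1920·26240 = 231374400; w3·w3 = 3080·3080 + 2000·2000 + 1920·1920 = 17172800
λ ≈ 231374400/17172800 = 13.4733

13.4733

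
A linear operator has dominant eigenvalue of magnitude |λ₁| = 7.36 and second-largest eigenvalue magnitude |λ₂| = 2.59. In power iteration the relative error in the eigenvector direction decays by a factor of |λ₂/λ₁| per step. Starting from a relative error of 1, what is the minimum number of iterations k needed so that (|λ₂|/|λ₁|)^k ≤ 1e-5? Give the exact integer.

|λ₂/λ₁| = 2.59/7.36 = 0.35190
Need k ≥ ln(1e-5) / ln(0.35190) = -11.5129 / -1.0444 ≈ 11.023
Smallest integer k satisfying the bound: 12

12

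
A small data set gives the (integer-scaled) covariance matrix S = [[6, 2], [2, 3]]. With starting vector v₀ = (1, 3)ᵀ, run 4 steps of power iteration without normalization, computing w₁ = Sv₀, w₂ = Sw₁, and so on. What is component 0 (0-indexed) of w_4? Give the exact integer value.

4786

w1 = Sv₀ = (6·1 + 2·3; 2·1 + 3·3) = (12, 11)
w2 = Sw1 = (6·12 + 2·11; 2·12 + 3·11) = (94, 57)
w3 = Sw2 = (678, 359)
w4 = Sw3 = (4786, 2433)
The requested component of w4 is 4786.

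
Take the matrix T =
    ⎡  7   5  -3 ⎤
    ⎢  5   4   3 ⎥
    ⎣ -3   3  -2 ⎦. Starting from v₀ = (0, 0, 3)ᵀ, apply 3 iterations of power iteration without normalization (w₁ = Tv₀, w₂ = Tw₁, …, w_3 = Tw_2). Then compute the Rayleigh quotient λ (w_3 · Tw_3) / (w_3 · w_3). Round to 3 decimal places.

λ ≈ -0.745

w1 = Tv₀ = (7·0 + 5·0 + (-3)·3; 5·0 + 4·0 + 3·3; (-3)·0 + 3·0 + (-2)·3) = (-9, 9, -6)
w2 = Tw1 = (7·(-9) + 5·9 + (-3)·(-6); 5·(-9) + 4·9 + 3·(-6); (-3)·(-9) + 3·9 + (-2)·(-6)) = (0, -27, 66)
w3 = Tw2 = (-333, 90, -213)
Tw3 = (-1242, -1944, 1695)
w3·Tw3 = (-333)·(-1242) + 90·(-1944) + (-213)·1695 = -122409; w3·w3 = (-333)·(-333) + 90·90 + (-213)·(-213) = 164358
λ ≈ -122409/164358 = -0.745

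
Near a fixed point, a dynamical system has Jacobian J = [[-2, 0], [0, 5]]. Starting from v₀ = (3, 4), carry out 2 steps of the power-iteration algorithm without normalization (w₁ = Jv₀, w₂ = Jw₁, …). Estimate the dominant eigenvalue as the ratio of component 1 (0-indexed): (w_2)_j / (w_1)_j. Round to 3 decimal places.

5.000

w1 = Jv₀ = (-6, 20)
w2 = Jw1 = (12, 100)
Ratio at component: 100 / 20 = 5.000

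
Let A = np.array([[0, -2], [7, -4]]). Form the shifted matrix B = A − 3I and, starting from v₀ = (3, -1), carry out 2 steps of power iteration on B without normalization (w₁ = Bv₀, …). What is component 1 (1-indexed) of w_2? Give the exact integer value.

-35

B = A − 3I has rows (-3, -2); (7, -7)
w1 = Bv₀ = (-7, 28)
w2 = Bw1 = (-35, -245)
Requested component of w2: -35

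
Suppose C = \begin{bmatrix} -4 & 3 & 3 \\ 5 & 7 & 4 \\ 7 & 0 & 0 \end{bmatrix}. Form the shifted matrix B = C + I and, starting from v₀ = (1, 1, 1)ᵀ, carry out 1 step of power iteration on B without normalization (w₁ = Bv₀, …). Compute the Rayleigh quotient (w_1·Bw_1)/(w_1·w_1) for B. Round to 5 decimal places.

9.78177

B = C + I has rows (-3, 3, 3); (5, 8, 4); (7, 0, 1)
w1 = Bv₀ = (3, 17, 8)
Bw1 = (66, 183, 29)
w1·Bw1 = 3541; w1·w1 = 362; μ ≈ 3541/362 = 9.78177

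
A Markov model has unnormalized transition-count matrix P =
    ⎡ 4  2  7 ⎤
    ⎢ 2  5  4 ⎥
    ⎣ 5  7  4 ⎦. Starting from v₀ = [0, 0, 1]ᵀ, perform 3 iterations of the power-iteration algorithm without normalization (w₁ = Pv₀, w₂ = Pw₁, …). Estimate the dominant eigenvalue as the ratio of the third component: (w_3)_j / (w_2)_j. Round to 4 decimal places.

w1 = Pv₀ = (7, 4, 4)
w2 = Pw1 = (64, 50, 79)
w3 = Pw2 = (909, 694, 986)
Ratio at component: 986 / 79 = 12.4810

12.4810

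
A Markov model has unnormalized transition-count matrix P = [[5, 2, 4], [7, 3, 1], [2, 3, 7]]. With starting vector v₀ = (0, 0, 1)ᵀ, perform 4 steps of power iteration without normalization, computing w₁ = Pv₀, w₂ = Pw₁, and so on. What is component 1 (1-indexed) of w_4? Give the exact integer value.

w1 = Pv₀ = (4, 1, 7)
w2 = Pw1 = (50, 38, 60)
w3 = Pw2 = (566, 524, 634)
w4 = Pw3 = (6414, 6168, 7142)
The requested component of w4 is 6414.

6414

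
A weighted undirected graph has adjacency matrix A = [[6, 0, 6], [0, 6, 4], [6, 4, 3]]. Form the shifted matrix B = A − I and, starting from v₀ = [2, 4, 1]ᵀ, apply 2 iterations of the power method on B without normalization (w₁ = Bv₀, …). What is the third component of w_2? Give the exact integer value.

252

B = A − I has rows (5, 0, 6); (0, 5, 4); (6, 4, 2)
w1 = Bv₀ = (5·2 + 0·4 + 6·1; 0·2 + 5·4 + 4·1; 6·2 + 4·4 + 2·1) = (16, 24, 30)
w2 = Bw1 = (5·16 + 0·24 + 6·30; 0·16 + 5·24 + 4·30; 6·16 + 4·24 + 2·30) = (260, 240, 252)
Requested component of w2: 252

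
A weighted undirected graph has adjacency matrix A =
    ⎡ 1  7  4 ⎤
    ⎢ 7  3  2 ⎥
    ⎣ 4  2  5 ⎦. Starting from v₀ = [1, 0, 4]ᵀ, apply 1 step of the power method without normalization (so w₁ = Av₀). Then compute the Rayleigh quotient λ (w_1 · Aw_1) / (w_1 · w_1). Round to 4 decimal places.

w1 = Av₀ = (1·1 + 7·0 + 4·4; 7·1 + 3·0 + 2·4; 4·1 + 2·0 + 5·4) = (17, 15, 24)
Aw1 = (218, 212, 218)
w1·Aw1 = 17·218 + 15·212 + 24·218 = 12118; w1·w1 = 17·17 + 15·15 + 24·24 = 1090
λ ≈ 12118/1090 = 11.1174

λ ≈ 11.1174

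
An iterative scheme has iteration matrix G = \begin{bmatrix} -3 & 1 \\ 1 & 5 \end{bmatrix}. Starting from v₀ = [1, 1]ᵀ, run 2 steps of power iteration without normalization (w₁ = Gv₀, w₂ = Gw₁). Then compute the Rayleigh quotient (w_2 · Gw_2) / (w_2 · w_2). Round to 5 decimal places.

w1 = Gv₀ = ((-3)·1 + 1·1; 1·1 + 5·1) = (-2, 6)
w2 = Gw1 = ((-3)·(-2) + 1·6; 1·(-2) + 5·6) = (12, 28)
Gw2 = (-8, 152)
w2·Gw2 = 12·(-8) + 28·152 = 4160; w2·w2 = 12·12 + 28·28 = 928
λ ≈ 4160/928 = 4.48276

4.48276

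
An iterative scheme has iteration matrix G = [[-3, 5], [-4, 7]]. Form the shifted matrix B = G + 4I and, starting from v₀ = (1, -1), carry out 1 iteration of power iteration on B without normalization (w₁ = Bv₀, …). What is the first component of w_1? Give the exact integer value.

B = G + 4I has rows (1, 5); (-4, 11)
w1 = Bv₀ = (-4, -15)
Requested component of w1: -4

-4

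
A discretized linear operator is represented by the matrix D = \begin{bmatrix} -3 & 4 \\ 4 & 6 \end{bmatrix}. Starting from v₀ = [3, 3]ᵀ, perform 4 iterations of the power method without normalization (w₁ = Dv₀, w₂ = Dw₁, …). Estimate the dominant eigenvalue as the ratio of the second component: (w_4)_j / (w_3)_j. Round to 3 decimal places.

7.090

w1 = Dv₀ = ((-3)·3 + 4·3; 4·3 + 6·3) = (3, 30)
w2 = Dw1 = ((-3)·3 + 4·30; 4·3 + 6·30) = (111, 192)
w3 = Dw2 = (435, 1596)
w4 = Dw3 = (5079, 11316)
Ratio at component: 11316 / 1596 = 7.090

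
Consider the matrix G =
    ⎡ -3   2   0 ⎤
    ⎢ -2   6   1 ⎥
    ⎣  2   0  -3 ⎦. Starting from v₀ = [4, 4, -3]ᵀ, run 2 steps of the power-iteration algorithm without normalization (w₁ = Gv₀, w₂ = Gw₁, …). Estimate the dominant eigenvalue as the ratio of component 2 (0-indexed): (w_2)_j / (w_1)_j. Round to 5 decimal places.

w1 = Gv₀ = ((-3)·4 + 2·4 + 0·(-3); (-2)·4 + 6·4 + 1·(-3); 2·4 + 0·4 + (-3)·(-3)) = (-4, 13, 17)
w2 = Gw1 = ((-3)·(-4) + 2·13 + 0·17; (-2)·(-4) + 6·13 + 1·17; 2·(-4) + 0·13 + (-3)·17) = (38, 103, -59)
Ratio at component: -59 / 17 = -3.47059

-3.47059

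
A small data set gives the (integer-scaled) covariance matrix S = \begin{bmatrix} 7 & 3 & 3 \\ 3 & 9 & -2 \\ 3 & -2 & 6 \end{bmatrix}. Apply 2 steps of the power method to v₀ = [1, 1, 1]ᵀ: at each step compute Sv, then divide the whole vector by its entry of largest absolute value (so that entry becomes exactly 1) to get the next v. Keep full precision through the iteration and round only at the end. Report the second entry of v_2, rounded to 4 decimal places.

0.8099

Sv0 = (13.00000, 10.00000, 7.00000); divide by 13.00000 → v1 = (1.00000, 0.76923, 0.53846)
Sv1 = (10.92308, 8.84615, 4.69231); divide by 10.92308 → v2 = (1.00000, 0.80986, 0.42958)
Requested entry of v2: 115/142 = 0.8099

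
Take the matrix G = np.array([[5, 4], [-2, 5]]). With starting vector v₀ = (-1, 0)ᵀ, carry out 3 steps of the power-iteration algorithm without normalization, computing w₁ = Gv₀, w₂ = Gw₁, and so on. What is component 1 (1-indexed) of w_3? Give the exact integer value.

-5

w1 = Gv₀ = (-5, 2)
w2 = Gw1 = (-17, 20)
w3 = Gw2 = (-5, 134)
The requested component of w3 is -5.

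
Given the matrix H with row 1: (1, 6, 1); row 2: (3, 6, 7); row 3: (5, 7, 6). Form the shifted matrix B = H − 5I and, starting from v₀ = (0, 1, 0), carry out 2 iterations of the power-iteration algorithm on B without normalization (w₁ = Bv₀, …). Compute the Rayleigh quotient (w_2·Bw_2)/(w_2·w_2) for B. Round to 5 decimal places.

B = H − 5I has rows (-4, 6, 1); (3, 1, 7); (5, 7, 1)
w1 = Bv₀ = ((-4)·0 + 6·1 + 1·0; 3·0 + 1·1 + 7·0; 5·0 + 7·1 + 1·0) = (6, 1, 7)
w2 = Bw1 = ((-4)·6 + 6·1 + 1·7; 3·6 + 1·1 + 7·7; 5·6 + 7·1 + 1·7) = (-11, 68, 44)
Bw2 = (496, 343, 465)
w2·Bw2 = 38328; w2·w2 = 6681; μ ≈ 38328/6681 = 5.73687

5.73687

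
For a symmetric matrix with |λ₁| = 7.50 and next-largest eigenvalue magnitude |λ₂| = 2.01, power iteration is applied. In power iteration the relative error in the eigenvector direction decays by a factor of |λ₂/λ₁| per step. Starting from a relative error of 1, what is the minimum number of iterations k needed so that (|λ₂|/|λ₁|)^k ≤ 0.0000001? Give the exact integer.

|λ₂/λ₁| = 2.01/7.50 = 0.26800
Need k ≥ ln(0.0000001) / ln(0.26800) = -16.1181 / -1.3168 ≈ 12.241
Smallest integer k satisfying the bound: 13

13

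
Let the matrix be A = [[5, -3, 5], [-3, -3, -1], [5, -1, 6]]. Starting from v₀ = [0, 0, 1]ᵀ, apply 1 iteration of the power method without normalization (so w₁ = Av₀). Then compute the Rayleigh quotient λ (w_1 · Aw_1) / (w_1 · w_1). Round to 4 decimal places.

10.9677

w1 = Av₀ = (5·0 + (-3)·0 + 5·1; (-3)·0 + (-3)·0 + (-1)·1; 5·0 + (-1)·0 + 6·1) = (5, -1, 6)
Aw1 = (58, -18, 62)
w1·Aw1 = 5·58 + (-1)·(-18) + 6·62 = 680; w1·w1 = 5·5 + (-1)·(-1) + 6·6 = 62
λ ≈ 680/62 = 10.9677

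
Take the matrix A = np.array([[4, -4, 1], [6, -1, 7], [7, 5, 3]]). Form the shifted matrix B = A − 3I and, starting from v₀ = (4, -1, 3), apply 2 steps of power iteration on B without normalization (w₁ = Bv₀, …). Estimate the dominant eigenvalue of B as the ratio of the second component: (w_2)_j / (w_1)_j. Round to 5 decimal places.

B = A − 3I has rows (1, -4, 1); (6, -4, 7); (7, 5, 0)
w1 = Bv₀ = (11, 49, 23)
w2 = Bw1 = (-162, 31, 322)
Ratio: 31/49 = 0.63265

0.63265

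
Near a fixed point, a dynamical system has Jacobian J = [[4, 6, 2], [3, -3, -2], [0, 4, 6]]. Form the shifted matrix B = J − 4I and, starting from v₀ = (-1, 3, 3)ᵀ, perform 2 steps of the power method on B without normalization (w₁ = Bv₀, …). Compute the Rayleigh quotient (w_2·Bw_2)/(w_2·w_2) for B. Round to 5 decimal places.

-8.44150

B = J − 4I has rows (0, 6, 2); (3, -7, -2); (0, 4, 2)
w1 = Bv₀ = (24, -30, 18)
w2 = Bw1 = (-144, 246, -84)
Bw2 = (1308, -1986, 816)
w2·Bw2 = -745452; w2·w2 = 88308; μ ≈ -745452/88308 = -8.44150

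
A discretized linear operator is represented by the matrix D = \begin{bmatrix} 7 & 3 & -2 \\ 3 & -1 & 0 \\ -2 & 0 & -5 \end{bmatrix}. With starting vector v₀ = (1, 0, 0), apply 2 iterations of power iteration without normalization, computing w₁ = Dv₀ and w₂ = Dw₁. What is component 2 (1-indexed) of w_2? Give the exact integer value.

18

w1 = Dv₀ = (7, 3, -2)
w2 = Dw1 = (62, 18, -4)
The requested component of w2 is 18.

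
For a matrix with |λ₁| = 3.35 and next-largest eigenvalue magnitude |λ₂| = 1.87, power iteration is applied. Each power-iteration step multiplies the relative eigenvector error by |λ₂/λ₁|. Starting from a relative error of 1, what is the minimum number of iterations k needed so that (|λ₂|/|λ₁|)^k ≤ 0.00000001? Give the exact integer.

32

|λ₂/λ₁| = 1.87/3.35 = 0.55821
Need k ≥ ln(0.00000001) / ln(0.55821) = -18.4207 / -0.5830 ≈ 31.595
Smallest integer k satisfying the bound: 32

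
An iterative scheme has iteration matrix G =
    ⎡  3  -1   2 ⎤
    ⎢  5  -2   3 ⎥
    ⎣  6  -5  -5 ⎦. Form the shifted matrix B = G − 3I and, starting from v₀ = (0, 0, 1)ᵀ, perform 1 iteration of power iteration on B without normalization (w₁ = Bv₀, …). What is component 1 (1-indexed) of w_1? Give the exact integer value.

2

B = G − 3I has rows (0, -1, 2); (5, -5, 3); (6, -5, -8)
w1 = Bv₀ = (2, 3, -8)
Requested component of w1: 2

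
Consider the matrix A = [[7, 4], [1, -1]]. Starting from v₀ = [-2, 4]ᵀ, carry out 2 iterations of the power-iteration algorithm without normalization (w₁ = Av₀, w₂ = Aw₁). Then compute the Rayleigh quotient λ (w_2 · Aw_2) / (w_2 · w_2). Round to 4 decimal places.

w1 = Av₀ = (7·(-2) + 4·4; 1·(-2) + (-1)·4) = (2, -6)
w2 = Aw1 = (7·2 + 4·(-6); 1·2 + (-1)·(-6)) = (-10, 8)
Aw2 = (-38, -18)
w2·Aw2 = (-10)·(-38) + 8·(-18) = 236; w2·w2 = (-10)·(-10) + 8·8 = 164
λ ≈ 236/164 = 1.4390

1.4390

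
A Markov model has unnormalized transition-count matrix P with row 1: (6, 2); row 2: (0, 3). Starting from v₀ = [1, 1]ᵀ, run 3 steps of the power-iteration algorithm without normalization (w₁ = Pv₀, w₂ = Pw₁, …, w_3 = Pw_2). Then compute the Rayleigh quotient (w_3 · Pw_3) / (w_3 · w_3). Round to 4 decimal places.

6.1383

w1 = Pv₀ = (6·1 + 2·1; 0·1 + 3·1) = (8, 3)
w2 = Pw1 = (6·8 + 2·3; 0·8 + 3·3) = (54, 9)
w3 = Pw2 = (342, 27)
Pw3 = (2106, 81)
w3·Pw3 = 342·2106 + 27·81 = 722439; w3·w3 = 342·342 + 27·27 = 117693
λ ≈ 722439/117693 = 6.1383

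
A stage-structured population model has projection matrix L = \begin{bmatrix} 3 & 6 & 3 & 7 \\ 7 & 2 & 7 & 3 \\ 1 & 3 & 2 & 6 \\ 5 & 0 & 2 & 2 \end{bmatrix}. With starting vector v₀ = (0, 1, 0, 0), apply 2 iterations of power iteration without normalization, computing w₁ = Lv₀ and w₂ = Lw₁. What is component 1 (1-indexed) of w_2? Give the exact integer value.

w1 = Lv₀ = (3·0 + 6·1 + 3·0 + 7·0; 7·0 + 2·1 + 7·0 + 3·0; 1·0 + 3·1 + 2·0 + 6·0; 5·0 + 0·1 + 2·0 + 2·0) = (6, 2, 3, 0)
w2 = Lw1 = (3·6 + 6·2 + 3·3 + 7·0; 7·6 + 2·2 + 7·3 + 3·0; 1·6 + 3·2 + 2·3 + 6·0; 5·6 + 0·2 + 2·3 + 2·0) = (39, 67, 18, 36)
The requested component of w2 is 39.

39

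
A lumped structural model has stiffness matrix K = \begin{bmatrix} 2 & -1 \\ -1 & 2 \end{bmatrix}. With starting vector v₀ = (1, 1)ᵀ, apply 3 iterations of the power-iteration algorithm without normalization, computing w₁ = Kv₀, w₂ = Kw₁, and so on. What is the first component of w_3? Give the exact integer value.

w1 = Kv₀ = (1, 1)
w2 = Kw1 = (1, 1)
w3 = Kw2 = (1, 1)
The requested component of w3 is 1.

1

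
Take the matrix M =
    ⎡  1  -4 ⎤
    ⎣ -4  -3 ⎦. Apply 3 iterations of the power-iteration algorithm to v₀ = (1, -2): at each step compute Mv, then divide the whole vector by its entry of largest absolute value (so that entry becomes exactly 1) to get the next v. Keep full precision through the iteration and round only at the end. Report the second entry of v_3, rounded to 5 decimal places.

0.72189

Mv0 = (9.000000, 2.000000); divide by 9.000000 → v1 = (1.000000, 0.222222)
Mv1 = (0.111111, -4.666667); divide by -4.666667 → v2 = (-0.023810, 1.000000)
Mv2 = (-4.023810, -2.904762); divide by -4.023810 → v3 = (1.000000, 0.721893)
Requested entry of v3: 122/169 = 0.72189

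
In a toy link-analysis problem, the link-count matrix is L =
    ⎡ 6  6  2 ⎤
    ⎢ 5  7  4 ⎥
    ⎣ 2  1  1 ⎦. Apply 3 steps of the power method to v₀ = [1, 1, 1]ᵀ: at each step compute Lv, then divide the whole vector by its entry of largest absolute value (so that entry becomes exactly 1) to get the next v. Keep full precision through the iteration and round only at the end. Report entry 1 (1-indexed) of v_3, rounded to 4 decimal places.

0.9579

Lv0 = (14.00000, 16.00000, 4.00000); divide by 16.00000 → v1 = (0.87500, 1.00000, 0.25000)
Lv1 = (11.75000, 12.37500, 3.00000); divide by 12.37500 → v2 = (0.94949, 1.00000, 0.24242)
Lv2 = (12.18182, 12.71717, 3.14141); divide by 12.71717 → v3 = (0.95790, 1.00000, 0.24702)
Requested entry of v3: 2412/2518 = 0.9579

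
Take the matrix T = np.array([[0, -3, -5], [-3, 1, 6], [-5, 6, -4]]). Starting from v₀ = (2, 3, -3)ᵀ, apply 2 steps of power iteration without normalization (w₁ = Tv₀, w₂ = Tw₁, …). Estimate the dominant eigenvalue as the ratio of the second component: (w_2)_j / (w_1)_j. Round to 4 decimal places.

w1 = Tv₀ = (6, -21, 20)
w2 = Tw1 = (-37, 81, -236)
Ratio at component: 81 / -21 = -3.8571

-3.8571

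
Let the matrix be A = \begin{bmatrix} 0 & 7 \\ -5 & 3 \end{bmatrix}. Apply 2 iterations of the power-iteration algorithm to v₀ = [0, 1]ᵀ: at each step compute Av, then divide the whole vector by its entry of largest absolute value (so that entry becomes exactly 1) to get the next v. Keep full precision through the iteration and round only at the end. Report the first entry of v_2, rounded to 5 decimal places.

-0.80769

Av0 = (7.000000, 3.000000); divide by 7.000000 → v1 = (1.000000, 0.428571)
Av1 = (3.000000, -3.714286); divide by -3.714286 → v2 = (-0.807692, 1.000000)
Requested entry of v2: 21/-26 = -0.80769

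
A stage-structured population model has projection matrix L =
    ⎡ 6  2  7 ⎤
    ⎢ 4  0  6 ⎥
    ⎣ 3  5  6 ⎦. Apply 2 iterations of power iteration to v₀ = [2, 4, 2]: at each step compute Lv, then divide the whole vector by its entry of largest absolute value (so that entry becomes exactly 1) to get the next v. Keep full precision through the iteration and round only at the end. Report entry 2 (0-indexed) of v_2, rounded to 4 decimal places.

0.8431

Lv0 = (34.00000, 20.00000, 38.00000); divide by 38.00000 → v1 = (0.89474, 0.52632, 1.00000)
Lv1 = (13.42105, 9.57895, 11.31579); divide by 13.42105 → v2 = (1.00000, 0.71373, 0.84314)
Requested entry of v2: 430/510 = 0.8431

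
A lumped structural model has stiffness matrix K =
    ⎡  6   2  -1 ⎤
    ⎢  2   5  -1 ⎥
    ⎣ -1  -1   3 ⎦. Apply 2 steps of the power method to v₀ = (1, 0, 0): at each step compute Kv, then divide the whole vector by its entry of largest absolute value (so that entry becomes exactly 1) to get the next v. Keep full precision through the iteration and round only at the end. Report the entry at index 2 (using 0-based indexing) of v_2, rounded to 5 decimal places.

-0.26829

Kv0 = (6.000000, 2.000000, -1.000000); divide by 6.000000 → v1 = (1.000000, 0.333333, -0.166667)
Kv1 = (6.833333, 3.833333, -1.833333); divide by 6.833333 → v2 = (1.000000, 0.560976, -0.268293)
Requested entry of v2: -11/41 = -0.26829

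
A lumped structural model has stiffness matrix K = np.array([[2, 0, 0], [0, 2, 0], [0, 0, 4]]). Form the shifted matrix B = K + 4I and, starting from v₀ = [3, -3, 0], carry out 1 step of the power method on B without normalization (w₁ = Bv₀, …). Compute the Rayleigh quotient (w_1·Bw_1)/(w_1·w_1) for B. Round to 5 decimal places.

μ ≈ 6.00000

B = K + 4I has rows (6, 0, 0); (0, 6, 0); (0, 0, 8)
w1 = Bv₀ = (18, -18, 0)
Bw1 = (108, -108, 0)
w1·Bw1 = 3888; w1·w1 = 648; μ ≈ 3888/648 = 6.00000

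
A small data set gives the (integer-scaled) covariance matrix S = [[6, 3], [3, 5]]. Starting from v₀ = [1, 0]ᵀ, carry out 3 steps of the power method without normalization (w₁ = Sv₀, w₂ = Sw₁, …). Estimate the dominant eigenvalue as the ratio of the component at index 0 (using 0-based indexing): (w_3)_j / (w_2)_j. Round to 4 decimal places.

λ ≈ 8.2000

w1 = Sv₀ = (6, 3)
w2 = Sw1 = (45, 33)
w3 = Sw2 = (369, 300)
Ratio at component: 369 / 45 = 8.2000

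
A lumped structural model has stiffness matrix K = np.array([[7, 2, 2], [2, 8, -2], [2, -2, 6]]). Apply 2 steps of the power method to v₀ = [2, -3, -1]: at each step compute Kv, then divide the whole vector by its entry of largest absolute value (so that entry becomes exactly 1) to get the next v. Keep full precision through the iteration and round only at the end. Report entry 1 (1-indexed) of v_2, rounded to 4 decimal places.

-0.1000

Kv0 = (6.00000, -18.00000, 4.00000); divide by -18.00000 → v1 = (-0.33333, 1.00000, -0.22222)
Kv1 = (-0.77778, 7.77778, -4.00000); divide by 7.77778 → v2 = (-0.10000, 1.00000, -0.51429)
Requested entry of v2: 14/-140 = -0.1000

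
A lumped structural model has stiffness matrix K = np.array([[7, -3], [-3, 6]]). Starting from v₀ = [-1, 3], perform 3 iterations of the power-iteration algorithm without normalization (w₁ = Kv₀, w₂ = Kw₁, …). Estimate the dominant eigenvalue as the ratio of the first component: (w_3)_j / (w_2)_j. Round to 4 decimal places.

w1 = Kv₀ = (7·(-1) + (-3)·3; (-3)·(-1) + 6·3) = (-16, 21)
w2 = Kw1 = (7·(-16) + (-3)·21; (-3)·(-16) + 6·21) = (-175, 174)
w3 = Kw2 = (-1747, 1569)
Ratio at component: -1747 / -175 = 9.9829

λ ≈ 9.9829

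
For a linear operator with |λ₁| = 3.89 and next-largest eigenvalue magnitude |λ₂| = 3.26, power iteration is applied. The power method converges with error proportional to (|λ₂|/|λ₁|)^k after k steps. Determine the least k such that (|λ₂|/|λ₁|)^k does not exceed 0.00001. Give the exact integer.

|λ₂/λ₁| = 3.26/3.89 = 0.83805
Need k ≥ ln(0.00001) / ln(0.83805) = -11.5129 / -0.1767 ≈ 65.162
Smallest integer k satisfying the bound: 66

66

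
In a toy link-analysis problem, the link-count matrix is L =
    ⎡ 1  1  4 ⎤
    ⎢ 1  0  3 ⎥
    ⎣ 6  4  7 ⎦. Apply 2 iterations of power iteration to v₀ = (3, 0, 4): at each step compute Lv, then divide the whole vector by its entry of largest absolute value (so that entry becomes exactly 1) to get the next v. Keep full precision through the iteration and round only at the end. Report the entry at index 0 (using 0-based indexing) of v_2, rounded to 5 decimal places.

0.43952

Lv0 = (19.000000, 15.000000, 46.000000); divide by 46.000000 → v1 = (0.413043, 0.326087, 1.000000)
Lv1 = (4.739130, 3.413043, 10.782609); divide by 10.782609 → v2 = (0.439516, 0.316532, 1.000000)
Requested entry of v2: 218/496 = 0.43952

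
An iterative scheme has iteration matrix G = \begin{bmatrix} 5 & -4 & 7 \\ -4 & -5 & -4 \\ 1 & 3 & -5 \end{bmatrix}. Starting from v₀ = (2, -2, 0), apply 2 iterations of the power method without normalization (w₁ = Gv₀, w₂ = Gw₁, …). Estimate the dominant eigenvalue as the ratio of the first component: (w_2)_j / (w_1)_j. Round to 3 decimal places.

w1 = Gv₀ = (5·2 + (-4)·(-2) + 7·0; (-4)·2 + (-5)·(-2) + (-4)·0; 1·2 + 3·(-2) + (-5)·0) = (18, 2, -4)
w2 = Gw1 = (5·18 + (-4)·2 + 7·(-4); (-4)·18 + (-5)·2 + (-4)·(-4); 1·18 + 3·2 + (-5)·(-4)) = (54, -66, 44)
Ratio at component: 54 / 18 = 3.000

λ ≈ 3.000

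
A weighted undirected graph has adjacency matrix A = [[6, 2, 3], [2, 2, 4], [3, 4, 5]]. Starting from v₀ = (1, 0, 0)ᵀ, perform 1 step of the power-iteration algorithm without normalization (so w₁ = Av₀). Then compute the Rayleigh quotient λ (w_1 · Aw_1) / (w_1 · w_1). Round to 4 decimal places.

9.6531

w1 = Av₀ = (6·1 + 2·0 + 3·0; 2·1 + 2·0 + 4·0; 3·1 + 4·0 + 5·0) = (6, 2, 3)
Aw1 = (49, 28, 41)
w1·Aw1 = 6·49 + 2·28 + 3·41 = 473; w1·w1 = 6·6 + 2·2 + 3·3 = 49
λ ≈ 473/49 = 9.6531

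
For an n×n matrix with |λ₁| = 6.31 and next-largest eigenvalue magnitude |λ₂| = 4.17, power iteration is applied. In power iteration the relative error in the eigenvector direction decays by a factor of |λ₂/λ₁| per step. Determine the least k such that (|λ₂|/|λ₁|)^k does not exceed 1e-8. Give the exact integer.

|λ₂/λ₁| = 4.17/6.31 = 0.66086
Need k ≥ ln(1e-8) / ln(0.66086) = -18.4207 / -0.4142 ≈ 44.471
Smallest integer k satisfying the bound: 45

45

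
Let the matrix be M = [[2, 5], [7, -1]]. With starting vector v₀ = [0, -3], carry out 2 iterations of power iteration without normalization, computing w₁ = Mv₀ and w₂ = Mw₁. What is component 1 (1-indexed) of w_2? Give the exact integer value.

w1 = Mv₀ = (2·0 + 5·(-3); 7·0 + (-1)·(-3)) = (-15, 3)
w2 = Mw1 = (2·(-15) + 5·3; 7·(-15) + (-1)·3) = (-15, -108)
The requested component of w2 is -15.

-15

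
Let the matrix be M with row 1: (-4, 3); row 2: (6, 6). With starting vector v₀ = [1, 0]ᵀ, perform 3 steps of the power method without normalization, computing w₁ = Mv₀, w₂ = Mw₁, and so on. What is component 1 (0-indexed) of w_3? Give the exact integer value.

276

w1 = Mv₀ = (-4, 6)
w2 = Mw1 = (34, 12)
w3 = Mw2 = (-100, 276)
The requested component of w3 is 276.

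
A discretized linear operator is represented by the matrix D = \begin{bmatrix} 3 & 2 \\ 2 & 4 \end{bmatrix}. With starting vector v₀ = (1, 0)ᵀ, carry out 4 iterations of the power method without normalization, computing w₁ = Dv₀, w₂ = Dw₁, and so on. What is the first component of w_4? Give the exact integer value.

365

w1 = Dv₀ = (3·1 + 2·0; 2·1 + 4·0) = (3, 2)
w2 = Dw1 = (3·3 + 2·2; 2·3 + 4·2) = (13, 14)
w3 = Dw2 = (67, 82)
w4 = Dw3 = (365, 462)
The requested component of w4 is 365.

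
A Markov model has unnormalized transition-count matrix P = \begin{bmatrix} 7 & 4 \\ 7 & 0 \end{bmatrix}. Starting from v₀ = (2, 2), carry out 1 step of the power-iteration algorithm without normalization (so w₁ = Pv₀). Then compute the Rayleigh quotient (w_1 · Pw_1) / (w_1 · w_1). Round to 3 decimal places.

w1 = Pv₀ = (7·2 + 4·2; 7·2 + 0·2) = (22, 14)
Pw1 = (210, 154)
w1·Pw1 = 22·210 + 14·154 = 6776; w1·w1 = 22·22 + 14·14 = 680
λ ≈ 6776/680 = 9.965

λ ≈ 9.965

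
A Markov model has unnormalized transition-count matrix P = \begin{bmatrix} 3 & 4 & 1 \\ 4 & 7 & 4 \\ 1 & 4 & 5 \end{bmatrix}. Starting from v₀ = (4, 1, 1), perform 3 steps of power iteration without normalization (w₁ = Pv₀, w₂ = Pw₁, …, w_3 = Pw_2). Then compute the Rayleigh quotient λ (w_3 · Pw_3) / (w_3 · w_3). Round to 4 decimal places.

λ ≈ 11.7907

w1 = Pv₀ = (3·4 + 4·1 + 1·1; 4·4 + 7·1 + 4·1; 1·4 + 4·1 + 5·1) = (17, 27, 13)
w2 = Pw1 = (3·17 + 4·27 + 1·13; 4·17 + 7·27 + 4·13; 1·17 + 4·27 + 5·13) = (172, 309, 190)
w3 = Pw2 = (1942, 3611, 2358)
Pw3 = (22628, 42477, 28176)
w3·Pw3 = 1942·22628 + 3611·42477 + 2358·28176 = 263767031; w3·w3 = 1942·1942 + 3611·3611 + 2358·2358 = 22370849
λ ≈ 263767031/22370849 = 11.7907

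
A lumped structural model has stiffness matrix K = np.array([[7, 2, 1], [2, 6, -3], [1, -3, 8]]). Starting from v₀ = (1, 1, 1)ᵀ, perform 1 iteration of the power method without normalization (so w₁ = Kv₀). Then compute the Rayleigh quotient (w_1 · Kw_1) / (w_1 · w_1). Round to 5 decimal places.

w1 = Kv₀ = (7·1 + 2·1 + 1·1; 2·1 + 6·1 + (-3)·1; 1·1 + (-3)·1 + 8·1) = (10, 5, 6)
Kw1 = (86, 32, 43)
w1·Kw1 = 10·86 + 5·32 + 6·43 = 1278; w1·w1 = 10·10 + 5·5 + 6·6 = 161
λ ≈ 1278/161 = 7.93789

7.93789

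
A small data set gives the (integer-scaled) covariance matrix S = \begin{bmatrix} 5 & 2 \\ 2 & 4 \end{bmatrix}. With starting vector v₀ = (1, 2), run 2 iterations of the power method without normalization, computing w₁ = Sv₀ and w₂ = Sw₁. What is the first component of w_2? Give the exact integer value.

w1 = Sv₀ = (5·1 + 2·2; 2·1 + 4·2) = (9, 10)
w2 = Sw1 = (5·9 + 2·10; 2·9 + 4·10) = (65, 58)
The requested component of w2 is 65.

65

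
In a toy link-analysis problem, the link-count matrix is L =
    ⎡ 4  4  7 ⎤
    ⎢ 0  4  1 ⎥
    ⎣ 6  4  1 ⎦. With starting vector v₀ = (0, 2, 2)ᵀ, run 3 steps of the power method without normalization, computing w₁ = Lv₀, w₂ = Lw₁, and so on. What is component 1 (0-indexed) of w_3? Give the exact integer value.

382

w1 = Lv₀ = (22, 10, 10)
w2 = Lw1 = (198, 50, 182)
w3 = Lw2 = (2266, 382, 1570)
The requested component of w3 is 382.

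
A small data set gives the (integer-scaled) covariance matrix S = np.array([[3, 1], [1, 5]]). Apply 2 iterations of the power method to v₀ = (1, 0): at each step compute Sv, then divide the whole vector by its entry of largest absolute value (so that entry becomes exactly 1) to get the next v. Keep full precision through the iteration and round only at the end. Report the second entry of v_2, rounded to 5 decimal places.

Sv0 = (3.000000, 1.000000); divide by 3.000000 → v1 = (1.000000, 0.333333)
Sv1 = (3.333333, 2.666667); divide by 3.333333 → v2 = (1.000000, 0.800000)
Requested entry of v2: 8/10 = 0.80000

0.80000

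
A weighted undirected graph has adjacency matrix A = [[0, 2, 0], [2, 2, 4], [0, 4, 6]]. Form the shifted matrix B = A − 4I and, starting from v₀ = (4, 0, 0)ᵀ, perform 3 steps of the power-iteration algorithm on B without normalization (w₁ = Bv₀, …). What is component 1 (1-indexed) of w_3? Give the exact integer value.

B = A − 4I has rows (-4, 2, 0); (2, -2, 4); (0, 4, 2)
w1 = Bv₀ = (-16, 8, 0)
w2 = Bw1 = (80, -48, 32)
w3 = Bw2 = (-416, 384, -128)
Requested component of w3: -416

-416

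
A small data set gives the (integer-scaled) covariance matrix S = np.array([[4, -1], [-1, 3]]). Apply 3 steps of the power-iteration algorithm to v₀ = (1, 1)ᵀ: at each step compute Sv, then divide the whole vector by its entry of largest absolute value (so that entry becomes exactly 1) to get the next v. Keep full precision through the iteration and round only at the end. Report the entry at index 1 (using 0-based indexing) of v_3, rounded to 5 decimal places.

-0.02703

Sv0 = (3.000000, 2.000000); divide by 3.000000 → v1 = (1.000000, 0.666667)
Sv1 = (3.333333, 1.000000); divide by 3.333333 → v2 = (1.000000, 0.300000)
Sv2 = (3.700000, -0.100000); divide by 3.700000 → v3 = (1.000000, -0.027027)
Requested entry of v3: -1/37 = -0.02703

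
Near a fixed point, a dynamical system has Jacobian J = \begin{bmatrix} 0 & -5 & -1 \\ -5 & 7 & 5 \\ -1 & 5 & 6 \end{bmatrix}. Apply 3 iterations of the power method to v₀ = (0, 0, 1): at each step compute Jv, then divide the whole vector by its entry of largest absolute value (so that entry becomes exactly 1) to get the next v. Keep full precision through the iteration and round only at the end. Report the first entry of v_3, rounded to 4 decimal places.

-0.4314

Jv0 = (-1.00000, 5.00000, 6.00000); divide by 6.00000 → v1 = (-0.16667, 0.83333, 1.00000)
Jv1 = (-5.16667, 11.66667, 10.33333); divide by 11.66667 → v2 = (-0.44286, 1.00000, 0.88571)
Jv2 = (-5.88571, 13.64286, 10.75714); divide by 13.64286 → v3 = (-0.43141, 1.00000, 0.78848)
Requested entry of v3: -412/955 = -0.4314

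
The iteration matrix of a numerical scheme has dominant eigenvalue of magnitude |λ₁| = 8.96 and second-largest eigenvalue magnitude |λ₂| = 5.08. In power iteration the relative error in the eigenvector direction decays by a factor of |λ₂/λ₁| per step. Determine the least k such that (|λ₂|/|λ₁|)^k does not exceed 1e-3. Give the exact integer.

|λ₂/λ₁| = 5.08/8.96 = 0.56696
Need k ≥ ln(1e-3) / ln(0.56696) = -6.9078 / -0.5675 ≈ 12.173
Smallest integer k satisfying the bound: 13

13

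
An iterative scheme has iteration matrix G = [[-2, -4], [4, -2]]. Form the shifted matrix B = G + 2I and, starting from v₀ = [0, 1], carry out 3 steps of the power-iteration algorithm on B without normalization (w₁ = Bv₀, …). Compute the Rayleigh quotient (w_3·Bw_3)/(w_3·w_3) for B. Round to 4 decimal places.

B = G + 2I has rows (0, -4); (4, 0)
w1 = Bv₀ = (-4, 0)
w2 = Bw1 = (0, -16)
w3 = Bw2 = (64, 0)
Bw3 = (0, 256)
w3·Bw3 = 0; w3·w3 = 4096; μ ≈ 0/4096 = 0.0000

μ ≈ 0.0000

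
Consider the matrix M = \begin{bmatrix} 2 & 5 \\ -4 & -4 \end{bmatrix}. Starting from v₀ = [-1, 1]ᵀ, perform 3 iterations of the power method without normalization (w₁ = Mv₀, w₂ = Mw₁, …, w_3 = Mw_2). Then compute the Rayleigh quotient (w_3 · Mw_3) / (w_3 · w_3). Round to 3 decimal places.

λ ≈ 0.400

w1 = Mv₀ = (2·(-1) + 5·1; (-4)·(-1) + (-4)·1) = (3, 0)
w2 = Mw1 = (2·3 + 5·0; (-4)·3 + (-4)·0) = (6, -12)
w3 = Mw2 = (-48, 24)
Mw3 = (24, 96)
w3·Mw3 = (-48)·24 + 24·96 = 1152; w3·w3 = (-48)·(-48) + 24·24 = 2880
λ ≈ 1152/2880 = 0.400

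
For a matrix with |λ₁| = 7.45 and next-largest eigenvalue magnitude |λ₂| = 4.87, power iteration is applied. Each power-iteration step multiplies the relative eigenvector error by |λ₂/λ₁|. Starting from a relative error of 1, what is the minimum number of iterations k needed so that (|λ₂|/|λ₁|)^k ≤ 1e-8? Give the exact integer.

44

|λ₂/λ₁| = 4.87/7.45 = 0.65369
Need k ≥ ln(1e-8) / ln(0.65369) = -18.4207 / -0.4251 ≈ 43.331
Smallest integer k satisfying the bound: 44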